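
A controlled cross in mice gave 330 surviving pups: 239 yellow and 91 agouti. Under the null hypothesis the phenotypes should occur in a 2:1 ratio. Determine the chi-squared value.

The 2:1 ratio has 3 parts, so with N = 330 the expected counts are:
  yellow: 330 × 2/3 = 220
  agouti: 330 × 1/3 = 110
χ² = Σ (O − E)² / E
  yellow: (239 − 220)² / 220 = 1.6409
  agouti: (91 − 110)² / 110 = 3.2818
χ² = 1.6409 + 3.2818 = 4.9227 ≈ 4.923

4.923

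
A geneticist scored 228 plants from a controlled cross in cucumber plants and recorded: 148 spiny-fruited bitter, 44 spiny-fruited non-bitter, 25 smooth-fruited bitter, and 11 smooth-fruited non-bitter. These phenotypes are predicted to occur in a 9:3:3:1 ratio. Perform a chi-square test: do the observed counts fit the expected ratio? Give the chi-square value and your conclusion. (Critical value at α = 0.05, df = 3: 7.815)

Total ratio parts = 16. Expected numbers out of 228:
  spiny-fruited bitter: 228 × 9/16 = 128.25
  spiny-fruited non-bitter: 228 × 3/16 = 42.75
  smooth-fruited bitter: 228 × 3/16 = 42.75
  smooth-fruited non-bitter: 228 × 1/16 = 14.25
χ² = Σ (O − E)² / E
  spiny-fruited bitter: (148 − 128.25)² / 128.25 = 3.0414
  spiny-fruited non-bitter: (44 − 42.75)² / 42.75 = 0.0365
  smooth-fruited bitter: (25 − 42.75)² / 42.75 = 7.3699
  smooth-fruited non-bitter: (11 − 14.25)² / 14.25 = 0.7412
χ² = 3.0414 + 0.0365 + 7.3699 + 0.7412 = 11.189
Degrees of freedom = 4 − 1 = 3; critical value at α = 0.05 is 7.815.
Since 11.189 > 7.815, we reject the null hypothesis — the data do not fit the 9:3:3:1 ratio.

11.189; not consistent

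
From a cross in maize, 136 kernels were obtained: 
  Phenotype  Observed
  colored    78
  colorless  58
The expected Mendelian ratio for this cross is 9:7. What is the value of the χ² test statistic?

0.067

Under the 9:7 hypothesis (Σ ratio = 16, N = 136):
  colored: 136 × 9/16 = 76.5
  colorless: 136 × 7/16 = 59.5
χ² = Σ (O − E)² / E
  colored: (78 − 76.5)² / 76.5 = 0.0294
  colorless: (58 − 59.5)² / 59.5 = 0.0378
χ² = 0.0294 + 0.0378 = 0.0672 ≈ 0.067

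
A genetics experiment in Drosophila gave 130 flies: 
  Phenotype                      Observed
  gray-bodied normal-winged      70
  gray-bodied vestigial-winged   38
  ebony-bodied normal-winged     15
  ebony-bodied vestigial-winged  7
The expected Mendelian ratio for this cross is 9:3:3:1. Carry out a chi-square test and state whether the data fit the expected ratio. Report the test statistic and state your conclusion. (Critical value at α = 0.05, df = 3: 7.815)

Expected counts for N = 130 under a 9:3:3:1 ratio (total parts = 16):
  gray-bodied normal-winged: 130 × 9/16 = 73.125
  gray-bodied vestigial-winged: 130 × 3/16 = 24.375
  ebony-bodied normal-winged: 130 × 3/16 = 24.375
  ebony-bodied vestigial-winged: 130 × 1/16 = 8.125
χ² = Σ (O − E)² / E
  gray-bodied normal-winged: (70 − 73.125)² / 73.125 = 0.1335
  gray-bodied vestigial-winged: (38 − 24.375)² / 24.375 = 7.6160
  ebony-bodied normal-winged: (15 − 24.375)² / 24.375 = 3.6058
  ebony-bodied vestigial-winged: (7 − 8.125)² / 8.125 = 0.1558
χ² = 0.1335 + 7.6160 + 3.6058 + 0.1558 = 11.5111 ≈ 11.511
Degrees of freedom = 4 − 1 = 3; critical value at α = 0.05 is 7.815.
Since 11.511 > 7.815, we reject the null hypothesis — the data do not fit the 9:3:3:1 ratio.

11.511; not consistent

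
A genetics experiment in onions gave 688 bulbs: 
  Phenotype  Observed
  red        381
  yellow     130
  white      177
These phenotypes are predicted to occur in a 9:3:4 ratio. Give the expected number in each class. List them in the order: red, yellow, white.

Under the 9:3:4 hypothesis (Σ ratio = 16, N = 688):
  red: 688 × 9/16 = 387
  yellow: 688 × 3/16 = 129
  white: 688 × 4/16 = 172

387, 129, 172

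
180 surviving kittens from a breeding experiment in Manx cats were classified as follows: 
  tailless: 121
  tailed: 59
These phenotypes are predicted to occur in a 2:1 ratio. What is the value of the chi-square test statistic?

0.025

Expected counts for N = 180 under a 2:1 ratio (total parts = 3):
  tailless: 180 × 2/3 = 120
  tailed: 180 × 1/3 = 60
χ² = Σ (O − E)² / E
  tailless: (121 − 120)² / 120 = 0.0083
  tailed: (59 − 60)² / 60 = 0.0167
χ² = 0.0083 + 0.0167 = 0.025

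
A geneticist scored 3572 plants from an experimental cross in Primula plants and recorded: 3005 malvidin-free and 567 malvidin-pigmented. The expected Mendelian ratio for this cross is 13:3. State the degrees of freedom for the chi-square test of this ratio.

1

A goodness-of-fit test with 2 phenotype classes has df = 2 − 1 = 1.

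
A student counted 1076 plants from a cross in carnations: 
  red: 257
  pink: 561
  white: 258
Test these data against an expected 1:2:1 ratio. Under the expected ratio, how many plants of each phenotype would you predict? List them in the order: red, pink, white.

Under the 1:2:1 hypothesis (Σ ratio = 4, N = 1076):
  red: 1076 × 1/4 = 269
  pink: 1076 × 2/4 = 538
  white: 1076 × 1/4 = 269

269, 538, 269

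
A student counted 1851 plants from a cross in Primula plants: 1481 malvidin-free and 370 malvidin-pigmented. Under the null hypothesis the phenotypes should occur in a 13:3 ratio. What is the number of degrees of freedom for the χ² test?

A goodness-of-fit test with 2 phenotype classes has df = 2 − 1 = 1.

1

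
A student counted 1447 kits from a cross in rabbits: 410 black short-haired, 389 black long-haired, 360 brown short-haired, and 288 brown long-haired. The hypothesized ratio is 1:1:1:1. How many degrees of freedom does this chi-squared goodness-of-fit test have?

3

A goodness-of-fit test with 4 phenotype classes has df = 4 − 1 = 3.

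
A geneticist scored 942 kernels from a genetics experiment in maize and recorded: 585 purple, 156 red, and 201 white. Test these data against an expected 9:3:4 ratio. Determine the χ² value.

13.197

Expected counts for N = 942 under a 9:3:4 ratio (total parts = 16):
  purple: 942 × 9/16 = 529.875
  red: 942 × 3/16 = 176.625
  white: 942 × 4/16 = 235.5
χ² = Σ (O − E)² / E
  purple: (585 − 529.875)² / 529.875 = 5.7349
  red: (156 − 176.625)² / 176.625 = 2.4084
  white: (201 − 235.5)² / 235.5 = 5.0541
χ² = 5.7349 + 2.4084 + 5.0541 = 13.1974 ≈ 13.197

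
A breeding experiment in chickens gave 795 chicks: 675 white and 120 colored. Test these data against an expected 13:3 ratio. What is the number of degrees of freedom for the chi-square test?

1

A goodness-of-fit test with 2 phenotype classes has df = 2 − 1 = 1.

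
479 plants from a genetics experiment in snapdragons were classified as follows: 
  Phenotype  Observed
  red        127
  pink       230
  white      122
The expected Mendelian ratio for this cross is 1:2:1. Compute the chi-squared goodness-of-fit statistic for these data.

0.858

Total ratio parts = 4. Expected numbers out of 479:
  red: 479 × 1/4 = 119.75
  pink: 479 × 2/4 = 239.5
  white: 479 × 1/4 = 119.75
χ² = Σ (O − E)² / E
  red: (127 − 119.75)² / 119.75 = 0.4389
  pink: (230 − 239.5)² / 239.5 = 0.3768
  white: (122 − 119.75)² / 119.75 = 0.0423
χ² = 0.4389 + 0.3768 + 0.0423 = 0.858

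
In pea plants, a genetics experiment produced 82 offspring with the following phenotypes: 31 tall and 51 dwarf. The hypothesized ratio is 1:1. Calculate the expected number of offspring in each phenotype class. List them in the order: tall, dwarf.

Under the 1:1 hypothesis (Σ ratio = 2, N = 82):
  tall: 82 × 1/2 = 41
  dwarf: 82 × 1/2 = 41

41, 41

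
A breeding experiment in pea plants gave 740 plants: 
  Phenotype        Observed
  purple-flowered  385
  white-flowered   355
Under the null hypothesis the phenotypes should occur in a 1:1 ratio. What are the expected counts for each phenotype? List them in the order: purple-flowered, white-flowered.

370, 370

Total ratio parts = 2. Expected numbers out of 740:
  purple-flowered: 740 × 1/2 = 370
  white-flowered: 740 × 1/2 = 370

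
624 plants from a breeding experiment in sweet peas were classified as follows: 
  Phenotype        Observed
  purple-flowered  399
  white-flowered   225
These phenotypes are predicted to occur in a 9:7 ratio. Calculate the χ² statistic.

Expected counts for N = 624 under a 9:7 ratio (total parts = 16):
  purple-flowered: 624 × 9/16 = 351
  white-flowered: 624 × 7/16 = 273
χ² = Σ (O − E)² / E
  purple-flowered: (399 − 351)² / 351 = 6.5641
  white-flowered: (225 − 273)² / 273 = 8.4396
χ² = 6.5641 + 8.4396 = 15.0037 ≈ 15.004

15.004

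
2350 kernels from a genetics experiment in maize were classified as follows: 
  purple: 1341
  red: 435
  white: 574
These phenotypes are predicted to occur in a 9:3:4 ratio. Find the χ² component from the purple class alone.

The 9:3:4 ratio has 16 parts, so with N = 2350 the expected counts are:
  purple: 2350 × 9/16 = 1321.875
  red: 2350 × 3/16 = 440.625
  white: 2350 × 4/16 = 587.5
Contribution of purple: (1341 − 1321.875)² / 1321.875 = 0.2767

0.277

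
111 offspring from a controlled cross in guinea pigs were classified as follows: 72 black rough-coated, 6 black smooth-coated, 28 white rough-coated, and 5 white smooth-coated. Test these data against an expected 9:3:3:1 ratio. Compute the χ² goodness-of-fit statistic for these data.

15.030

Expected counts for N = 111 under a 9:3:3:1 ratio (total parts = 16):
  black rough-coated: 111 × 9/16 = 62.4375
  black smooth-coated: 111 × 3/16 = 20.8125
  white rough-coated: 111 × 3/16 = 20.8125
  white smooth-coated: 111 × 1/16 = 6.9375
χ² = Σ (O − E)² / E
  black rough-coated: (72 − 62.4375)² / 62.4375 = 1.4645
  black smooth-coated: (6 − 20.8125)² / 20.8125 = 10.5422
  white rough-coated: (28 − 20.8125)² / 20.8125 = 2.4822
  white smooth-coated: (5 − 6.9375)² / 6.9375 = 0.5411
χ² = 1.4645 + 10.5422 + 2.4822 + 0.5411 = 15.030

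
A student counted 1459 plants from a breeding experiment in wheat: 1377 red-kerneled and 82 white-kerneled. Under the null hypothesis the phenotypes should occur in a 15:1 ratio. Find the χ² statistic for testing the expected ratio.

The 15:1 ratio has 16 parts, so with N = 1459 the expected counts are:
  red-kerneled: 1459 × 15/16 = 1367.8125
  white-kerneled: 1459 × 1/16 = 91.1875
χ² = Σ (O − E)² / E
  red-kerneled: (1377 − 1367.8125)² / 1367.8125 = 0.0617
  white-kerneled: (82 − 91.1875)² / 91.1875 = 0.9257
χ² = 0.0617 + 0.9257 = 0.9874 ≈ 0.987

0.987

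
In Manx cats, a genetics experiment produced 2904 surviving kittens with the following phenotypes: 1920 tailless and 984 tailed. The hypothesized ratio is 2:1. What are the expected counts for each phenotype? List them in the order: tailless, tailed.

Total ratio parts = 3. Expected numbers out of 2904:
  tailless: 2904 × 2/3 = 1936
  tailed: 2904 × 1/3 = 968

1936, 968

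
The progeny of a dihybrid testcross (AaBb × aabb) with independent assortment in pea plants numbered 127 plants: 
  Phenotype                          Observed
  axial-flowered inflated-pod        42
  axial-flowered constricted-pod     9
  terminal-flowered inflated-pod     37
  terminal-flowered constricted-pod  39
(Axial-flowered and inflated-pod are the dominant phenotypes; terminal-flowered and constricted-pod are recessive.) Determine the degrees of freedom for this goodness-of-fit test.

3

A dihybrid testcross with independent assortment gives a 1:1:1:1 ratio.
A goodness-of-fit test with 4 phenotype classes has df = 4 − 1 = 3.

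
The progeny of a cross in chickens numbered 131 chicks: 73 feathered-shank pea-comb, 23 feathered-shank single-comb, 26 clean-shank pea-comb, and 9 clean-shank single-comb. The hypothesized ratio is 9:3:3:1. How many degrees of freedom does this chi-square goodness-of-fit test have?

3

A goodness-of-fit test with 4 phenotype classes has df = 4 − 1 = 3.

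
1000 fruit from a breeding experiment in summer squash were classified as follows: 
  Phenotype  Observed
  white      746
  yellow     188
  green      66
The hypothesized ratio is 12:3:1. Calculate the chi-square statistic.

0.219

Expected counts for N = 1000 under a 12:3:1 ratio (total parts = 16):
  white: 1000 × 12/16 = 750
  yellow: 1000 × 3/16 = 187.5
  green: 1000 × 1/16 = 62.5
χ² = Σ (O − E)² / E
  white: (746 − 750)² / 750 = 0.0213
  yellow: (188 − 187.5)² / 187.5 = 0.0013
  green: (66 − 62.5)² / 62.5 = 0.1960
χ² = 0.0213 + 0.0013 + 0.1960 = 0.2186 ≈ 0.219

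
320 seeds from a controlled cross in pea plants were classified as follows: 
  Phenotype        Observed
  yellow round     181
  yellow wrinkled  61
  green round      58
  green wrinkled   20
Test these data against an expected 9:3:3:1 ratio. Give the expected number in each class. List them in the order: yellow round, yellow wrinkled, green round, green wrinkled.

Total ratio parts = 16. Expected numbers out of 320:
  yellow round: 320 × 9/16 = 180
  yellow wrinkled: 320 × 3/16 = 60
  green round: 320 × 3/16 = 60
  green wrinkled: 320 × 1/16 = 20

180, 60, 60, 20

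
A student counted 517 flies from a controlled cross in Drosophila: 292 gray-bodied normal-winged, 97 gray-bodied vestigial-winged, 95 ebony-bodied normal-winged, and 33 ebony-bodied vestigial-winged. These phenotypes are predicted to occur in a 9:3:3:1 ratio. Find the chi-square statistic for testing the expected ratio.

0.058

Total ratio parts = 16. Expected numbers out of 517:
  gray-bodied normal-winged: 517 × 9/16 = 290.8125
  gray-bodied vestigial-winged: 517 × 3/16 = 96.9375
  ebony-bodied normal-winged: 517 × 3/16 = 96.9375
  ebony-bodied vestigial-winged: 517 × 1/16 = 32.3125
χ² = Σ (O − E)² / E
  gray-bodied normal-winged: (292 − 290.8125)² / 290.8125 = 0.0048
  gray-bodied vestigial-winged: (97 − 96.9375)² / 96.9375 = 0.0000
  ebony-bodied normal-winged: (95 − 96.9375)² / 96.9375 = 0.0387
  ebony-bodied vestigial-winged: (33 − 32.3125)² / 32.3125 = 0.0146
χ² = 0.0048 + 0.0000 + 0.0387 + 0.0146 = 0.0581 ≈ 0.058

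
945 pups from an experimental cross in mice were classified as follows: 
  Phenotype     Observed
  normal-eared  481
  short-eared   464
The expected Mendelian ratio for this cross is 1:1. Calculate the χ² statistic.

Expected counts for N = 945 under a 1:1 ratio (total parts = 2):
  normal-eared: 945 × 1/2 = 472.5
  short-eared: 945 × 1/2 = 472.5
χ² = Σ (O − E)² / E
  normal-eared: (481 − 472.5)² / 472.5 = 0.1529
  short-eared: (464 − 472.5)² / 472.5 = 0.1529
χ² = 0.1529 + 0.1529 = 0.3058 ≈ 0.306

0.306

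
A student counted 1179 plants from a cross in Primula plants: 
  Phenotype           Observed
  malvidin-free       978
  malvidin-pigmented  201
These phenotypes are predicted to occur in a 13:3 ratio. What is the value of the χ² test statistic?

2.241

The 13:3 ratio has 16 parts, so with N = 1179 the expected counts are:
  malvidin-free: 1179 × 13/16 = 957.9375
  malvidin-pigmented: 1179 × 3/16 = 221.0625
χ² = Σ (O − E)² / E
  malvidin-free: (978 − 957.9375)² / 957.9375 = 0.4202
  malvidin-pigmented: (201 − 221.0625)² / 221.0625 = 1.8208
χ² = 0.4202 + 1.8208 = 2.241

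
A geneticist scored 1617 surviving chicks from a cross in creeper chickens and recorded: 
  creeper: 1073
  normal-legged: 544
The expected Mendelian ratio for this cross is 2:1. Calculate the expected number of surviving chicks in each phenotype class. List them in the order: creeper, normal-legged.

1078, 539

The 2:1 ratio has 3 parts, so with N = 1617 the expected counts are:
  creeper: 1617 × 2/3 = 1078
  normal-legged: 1617 × 1/3 = 539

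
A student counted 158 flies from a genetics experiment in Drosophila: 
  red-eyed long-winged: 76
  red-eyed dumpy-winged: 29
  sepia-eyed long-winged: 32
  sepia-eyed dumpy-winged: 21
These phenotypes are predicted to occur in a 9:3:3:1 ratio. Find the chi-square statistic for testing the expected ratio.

14.602

Expected counts for N = 158 under a 9:3:3:1 ratio (total parts = 16):
  red-eyed long-winged: 158 × 9/16 = 88.875
  red-eyed dumpy-winged: 158 × 3/16 = 29.625
  sepia-eyed long-winged: 158 × 3/16 = 29.625
  sepia-eyed dumpy-winged: 158 × 1/16 = 9.875
χ² = Σ (O − E)² / E
  red-eyed long-winged: (76 − 88.875)² / 88.875 = 1.8652
  red-eyed dumpy-winged: (29 − 29.625)² / 29.625 = 0.0132
  sepia-eyed long-winged: (32 − 29.625)² / 29.625 = 0.1904
  sepia-eyed dumpy-winged: (21 − 9.875)² / 9.875 = 12.5332
χ² = 1.8652 + 0.0132 + 0.1904 + 12.5332 = 14.602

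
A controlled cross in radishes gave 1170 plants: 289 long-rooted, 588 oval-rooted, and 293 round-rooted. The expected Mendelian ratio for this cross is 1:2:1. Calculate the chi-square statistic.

0.058

The 1:2:1 ratio has 4 parts, so with N = 1170 the expected counts are:
  long-rooted: 1170 × 1/4 = 292.5
  oval-rooted: 1170 × 2/4 = 585
  round-rooted: 1170 × 1/4 = 292.5
χ² = Σ (O − E)² / E
  long-rooted: (289 − 292.5)² / 292.5 = 0.0419
  oval-rooted: (588 − 585)² / 585 = 0.0154
  round-rooted: (293 − 292.5)² / 292.5 = 0.0009
χ² = 0.0419 + 0.0154 + 0.0009 = 0.0582 ≈ 0.058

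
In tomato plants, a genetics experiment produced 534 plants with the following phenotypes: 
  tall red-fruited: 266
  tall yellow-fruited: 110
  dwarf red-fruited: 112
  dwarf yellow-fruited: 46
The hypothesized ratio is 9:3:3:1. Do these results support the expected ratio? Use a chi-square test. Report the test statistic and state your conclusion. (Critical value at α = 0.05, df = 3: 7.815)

11.092; not consistent

Expected counts for N = 534 under a 9:3:3:1 ratio (total parts = 16):
  tall red-fruited: 534 × 9/16 = 300.375
  tall yellow-fruited: 534 × 3/16 = 100.125
  dwarf red-fruited: 534 × 3/16 = 100.125
  dwarf yellow-fruited: 534 × 1/16 = 33.375
χ² = Σ (O − E)² / E
  tall red-fruited: (266 − 300.375)² / 300.375 = 3.9339
  tall yellow-fruited: (110 − 100.125)² / 100.125 = 0.9739
  dwarf red-fruited: (112 − 100.125)² / 100.125 = 1.4084
  dwarf yellow-fruited: (46 − 33.375)² / 33.375 = 4.7757
χ² = 3.9339 + 0.9739 + 1.4084 + 4.7757 = 11.0919 ≈ 11.092
Degrees of freedom = 4 − 1 = 3; critical value at α = 0.05 is 7.815.
Since 11.092 > 7.815, we reject the null hypothesis — the data do not fit the 9:3:3:1 ratio.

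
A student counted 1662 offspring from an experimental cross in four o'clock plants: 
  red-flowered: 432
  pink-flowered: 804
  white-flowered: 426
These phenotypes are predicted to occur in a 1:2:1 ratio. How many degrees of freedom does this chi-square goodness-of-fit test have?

A goodness-of-fit test with 3 phenotype classes has df = 3 − 1 = 2.

2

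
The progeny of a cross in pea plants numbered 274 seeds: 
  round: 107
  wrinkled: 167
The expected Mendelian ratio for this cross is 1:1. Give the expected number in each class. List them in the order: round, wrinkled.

Total ratio parts = 2. Expected numbers out of 274:
  round: 274 × 1/2 = 137
  wrinkled: 274 × 1/2 = 137

137, 137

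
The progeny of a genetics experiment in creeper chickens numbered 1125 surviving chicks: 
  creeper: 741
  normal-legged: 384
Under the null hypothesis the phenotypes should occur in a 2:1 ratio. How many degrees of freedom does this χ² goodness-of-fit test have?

1

A goodness-of-fit test with 2 phenotype classes has df = 2 − 1 = 1.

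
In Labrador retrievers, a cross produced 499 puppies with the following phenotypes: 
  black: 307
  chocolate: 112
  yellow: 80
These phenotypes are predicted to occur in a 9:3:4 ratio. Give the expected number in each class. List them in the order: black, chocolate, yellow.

Under the 9:3:4 hypothesis (Σ ratio = 16, N = 499):
  black: 499 × 9/16 = 280.6875
  chocolate: 499 × 3/16 = 93.5625
  yellow: 499 × 4/16 = 124.75

280.6875, 93.5625, 124.75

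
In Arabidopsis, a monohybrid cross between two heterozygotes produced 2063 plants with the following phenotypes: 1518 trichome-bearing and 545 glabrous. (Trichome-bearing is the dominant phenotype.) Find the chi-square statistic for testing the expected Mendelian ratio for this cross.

2.212

For a monohybrid cross between heterozygotes with complete dominance, the expected phenotypic ratio is 3:1.
Expected counts for N = 2063 under a 3:1 ratio (total parts = 4):
  trichome-bearing: 2063 × 3/4 = 1547.25
  glabrous: 2063 × 1/4 = 515.75
χ² = Σ (O − E)² / E
  trichome-bearing: (1518 − 1547.25)² / 1547.25 = 0.5530
  glabrous: (545 − 515.75)² / 515.75 = 1.6589
χ² = 0.5530 + 1.6589 = 2.2119 ≈ 2.212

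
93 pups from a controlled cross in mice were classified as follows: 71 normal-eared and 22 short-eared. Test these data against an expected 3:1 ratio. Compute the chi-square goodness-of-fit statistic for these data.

The 3:1 ratio has 4 parts, so with N = 93 the expected counts are:
  normal-eared: 93 × 3/4 = 69.75
  short-eared: 93 × 1/4 = 23.25
χ² = Σ (O − E)² / E
  normal-eared: (71 − 69.75)² / 69.75 = 0.0224
  short-eared: (22 − 23.25)² / 23.25 = 0.0672
χ² = 0.0224 + 0.0672 = 0.0896 ≈ 0.090

0.090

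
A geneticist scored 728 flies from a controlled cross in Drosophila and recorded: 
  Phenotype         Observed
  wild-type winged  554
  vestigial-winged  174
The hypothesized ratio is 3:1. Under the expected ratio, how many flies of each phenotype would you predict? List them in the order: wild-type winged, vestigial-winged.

The 3:1 ratio has 4 parts, so with N = 728 the expected counts are:
  wild-type winged: 728 × 3/4 = 546
  vestigial-winged: 728 × 1/4 = 182

546, 182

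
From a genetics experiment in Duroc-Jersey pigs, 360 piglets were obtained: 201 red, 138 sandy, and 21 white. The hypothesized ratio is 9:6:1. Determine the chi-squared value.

Expected counts for N = 360 under a 9:6:1 ratio (total parts = 16):
  red: 360 × 9/16 = 202.5
  sandy: 360 × 6/16 = 135
  white: 360 × 1/16 = 22.5
χ² = Σ (O − E)² / E
  red: (201 − 202.5)² / 202.5 = 0.0111
  sandy: (138 − 135)² / 135 = 0.0667
  white: (21 − 22.5)² / 22.5 = 0.1000
χ² = 0.0111 + 0.0667 + 0.1000 = 0.1778 ≈ 0.178

0.178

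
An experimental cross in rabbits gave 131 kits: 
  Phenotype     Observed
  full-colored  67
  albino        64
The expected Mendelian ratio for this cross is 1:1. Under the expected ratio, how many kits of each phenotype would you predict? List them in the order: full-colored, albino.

The 1:1 ratio has 2 parts, so with N = 131 the expected counts are:
  full-colored: 131 × 1/2 = 65.5
  albino: 131 × 1/2 = 65.5

65.5, 65.5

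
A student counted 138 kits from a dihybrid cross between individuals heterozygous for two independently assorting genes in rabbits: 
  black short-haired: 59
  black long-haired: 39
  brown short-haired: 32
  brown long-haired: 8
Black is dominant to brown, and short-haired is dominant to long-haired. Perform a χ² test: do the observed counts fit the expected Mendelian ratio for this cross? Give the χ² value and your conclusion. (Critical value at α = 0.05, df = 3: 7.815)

12.622; not consistent

A dihybrid F₂ with independent assortment and complete dominance at both loci gives a 9:3:3:1 phenotypic ratio.
Expected counts for N = 138 under a 9:3:3:1 ratio (total parts = 16):
  black short-haired: 138 × 9/16 = 77.625
  black long-haired: 138 × 3/16 = 25.875
  brown short-haired: 138 × 3/16 = 25.875
  brown long-haired: 138 × 1/16 = 8.625
χ² = Σ (O − E)² / E
  black short-haired: (59 − 77.625)² / 77.625 = 4.4688
  black long-haired: (39 − 25.875)² / 25.875 = 6.6576
  brown short-haired: (32 − 25.875)² / 25.875 = 1.4499
  brown long-haired: (8 − 8.625)² / 8.625 = 0.0453
χ² = 4.4688 + 6.6576 + 1.4499 + 0.0453 = 12.6216 ≈ 12.622
Degrees of freedom = 4 − 1 = 3; critical value at α = 0.05 is 7.815.
Since 12.622 > 7.815, we reject the null hypothesis — the data do not fit the 9:3:3:1 ratio.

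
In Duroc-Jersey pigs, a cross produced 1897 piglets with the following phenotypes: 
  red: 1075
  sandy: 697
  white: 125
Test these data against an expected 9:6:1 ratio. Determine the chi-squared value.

The 9:6:1 ratio has 16 parts, so with N = 1897 the expected counts are:
  red: 1897 × 9/16 = 1067.0625
  sandy: 1897 × 6/16 = 711.375
  white: 1897 × 1/16 = 118.5625
χ² = Σ (O − E)² / E
  red: (1075 − 1067.0625)² / 1067.0625 = 0.0590
  sandy: (697 − 711.375)² / 711.375 = 0.2905
  white: (125 − 118.5625)² / 118.5625 = 0.3495
χ² = 0.0590 + 0.2905 + 0.3495 = 0.699

0.699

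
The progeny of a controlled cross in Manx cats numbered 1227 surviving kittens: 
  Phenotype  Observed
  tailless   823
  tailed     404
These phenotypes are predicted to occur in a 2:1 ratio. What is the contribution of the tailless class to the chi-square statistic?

0.031

The 2:1 ratio has 3 parts, so with N = 1227 the expected counts are:
  tailless: 1227 × 2/3 = 818
  tailed: 1227 × 1/3 = 409
Contribution of tailless: (823 − 818)² / 818 = 0.0306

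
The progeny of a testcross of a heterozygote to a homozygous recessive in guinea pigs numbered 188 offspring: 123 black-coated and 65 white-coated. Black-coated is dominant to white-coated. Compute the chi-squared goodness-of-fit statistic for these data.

17.894

A testcross of a heterozygote (Aa × aa) gives a 1:1 phenotypic ratio.
Total ratio parts = 2. Expected numbers out of 188:
  black-coated: 188 × 1/2 = 94
  white-coated: 188 × 1/2 = 94
χ² = Σ (O − E)² / E
  black-coated: (123 − 94)² / 94 = 8.9468
  white-coated: (65 − 94)² / 94 = 8.9468
χ² = 8.9468 + 8.9468 = 17.8936 ≈ 17.894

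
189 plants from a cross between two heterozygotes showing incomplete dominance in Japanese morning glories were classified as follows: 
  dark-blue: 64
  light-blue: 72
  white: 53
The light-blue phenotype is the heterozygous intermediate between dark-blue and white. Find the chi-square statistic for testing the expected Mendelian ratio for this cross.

11.995

With incomplete dominance, a heterozygote × heterozygote cross gives a 1:2:1 phenotypic ratio.
Under the 1:2:1 hypothesis (Σ ratio = 4, N = 189):
  dark-blue: 189 × 1/4 = 47.25
  light-blue: 189 × 2/4 = 94.5
  white: 189 × 1/4 = 47.25
χ² = Σ (O − E)² / E
  dark-blue: (64 − 47.25)² / 47.25 = 5.9378
  light-blue: (72 − 94.5)² / 94.5 = 5.3571
  white: (53 − 47.25)² / 47.25 = 0.6997
χ² = 5.9378 + 5.3571 + 0.6997 = 11.9946 ≈ 11.995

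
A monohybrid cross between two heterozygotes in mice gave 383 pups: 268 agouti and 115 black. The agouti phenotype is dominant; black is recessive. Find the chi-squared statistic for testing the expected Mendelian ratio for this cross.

For a monohybrid cross between heterozygotes with complete dominance, the expected phenotypic ratio is 3:1.
The 3:1 ratio has 4 parts, so with N = 383 the expected counts are:
  agouti: 383 × 3/4 = 287.25
  black: 383 × 1/4 = 95.75
χ² = Σ (O − E)² / E
  agouti: (268 − 287.25)² / 287.25 = 1.2900
  black: (115 − 95.75)² / 95.75 = 3.8701
χ² = 1.2900 + 3.8701 = 5.1601 ≈ 5.160

5.160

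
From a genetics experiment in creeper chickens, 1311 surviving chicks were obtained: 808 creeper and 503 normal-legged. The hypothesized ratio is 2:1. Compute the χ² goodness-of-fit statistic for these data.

The 2:1 ratio has 3 parts, so with N = 1311 the expected counts are:
  creeper: 1311 × 2/3 = 874
  normal-legged: 1311 × 1/3 = 437
χ² = Σ (O − E)² / E
  creeper: (808 − 874)² / 874 = 4.9840
  normal-legged: (503 − 437)² / 437 = 9.9680
χ² = 4.9840 + 9.9680 = 14.952

14.952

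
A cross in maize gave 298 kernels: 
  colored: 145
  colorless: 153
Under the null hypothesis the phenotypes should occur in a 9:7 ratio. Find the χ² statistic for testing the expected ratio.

Expected counts for N = 298 under a 9:7 ratio (total parts = 16):
  colored: 298 × 9/16 = 167.625
  colorless: 298 × 7/16 = 130.375
χ² = Σ (O − E)² / E
  colored: (145 − 167.625)² / 167.625 = 3.0538
  colorless: (153 − 130.375)² / 130.375 = 3.9263
χ² = 3.0538 + 3.9263 = 6.9801 ≈ 6.980

6.980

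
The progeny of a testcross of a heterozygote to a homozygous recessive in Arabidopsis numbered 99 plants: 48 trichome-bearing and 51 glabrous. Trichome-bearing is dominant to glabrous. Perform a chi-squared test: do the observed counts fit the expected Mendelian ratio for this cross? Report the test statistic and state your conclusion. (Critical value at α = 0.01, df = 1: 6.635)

0.091; consistent

A testcross of a heterozygote (Aa × aa) gives a 1:1 phenotypic ratio.
The 1:1 ratio has 2 parts, so with N = 99 the expected counts are:
  trichome-bearing: 99 × 1/2 = 49.5
  glabrous: 99 × 1/2 = 49.5
χ² = Σ (O − E)² / E
  trichome-bearing: (48 − 49.5)² / 49.5 = 0.0455
  glabrous: (51 − 49.5)² / 49.5 = 0.0455
χ² = 0.0455 + 0.0455 = 0.091
Degrees of freedom = 2 − 1 = 1; critical value at α = 0.01 is 6.635.
Since 0.091 < 6.635, we fail to reject the null hypothesis — the data are consistent with the 1:1 ratio.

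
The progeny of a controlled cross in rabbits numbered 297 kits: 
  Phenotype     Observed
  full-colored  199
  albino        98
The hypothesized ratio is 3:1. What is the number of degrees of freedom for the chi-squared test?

1

A goodness-of-fit test with 2 phenotype classes has df = 2 − 1 = 1.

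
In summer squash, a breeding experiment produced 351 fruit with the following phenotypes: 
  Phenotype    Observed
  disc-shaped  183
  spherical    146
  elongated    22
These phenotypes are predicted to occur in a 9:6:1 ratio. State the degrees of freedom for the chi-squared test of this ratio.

A goodness-of-fit test with 3 phenotype classes has df = 3 − 1 = 2.

2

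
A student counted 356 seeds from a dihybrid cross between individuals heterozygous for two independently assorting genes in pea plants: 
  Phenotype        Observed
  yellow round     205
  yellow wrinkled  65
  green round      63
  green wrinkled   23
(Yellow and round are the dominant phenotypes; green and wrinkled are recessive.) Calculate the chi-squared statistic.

A dihybrid F₂ with independent assortment and complete dominance at both loci gives a 9:3:3:1 phenotypic ratio.
Total ratio parts = 16. Expected numbers out of 356:
  yellow round: 356 × 9/16 = 200.25
  yellow wrinkled: 356 × 3/16 = 66.75
  green round: 356 × 3/16 = 66.75
  green wrinkled: 356 × 1/16 = 22.25
χ² = Σ (O − E)² / E
  yellow round: (205 − 200.25)² / 200.25 = 0.1127
  yellow wrinkled: (65 − 66.75)² / 66.75 = 0.0459
  green round: (63 − 66.75)² / 66.75 = 0.2107
  green wrinkled: (23 − 22.25)² / 22.25 = 0.0253
χ² = 0.1127 + 0.0459 + 0.2107 + 0.0253 = 0.3946 ≈ 0.395

0.395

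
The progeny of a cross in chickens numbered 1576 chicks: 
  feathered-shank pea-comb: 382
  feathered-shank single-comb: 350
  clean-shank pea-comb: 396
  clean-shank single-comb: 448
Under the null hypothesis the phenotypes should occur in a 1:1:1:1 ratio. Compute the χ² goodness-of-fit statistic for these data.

Total ratio parts = 4. Expected numbers out of 1576:
  feathered-shank pea-comb: 1576 × 1/4 = 394
  feathered-shank single-comb: 1576 × 1/4 = 394
  clean-shank pea-comb: 1576 × 1/4 = 394
  clean-shank single-comb: 1576 × 1/4 = 394
χ² = Σ (O − E)² / E
  feathered-shank pea-comb: (382 − 394)² / 394 = 0.3655
  feathered-shank single-comb: (350 − 394)² / 394 = 4.9137
  clean-shank pea-comb: (396 − 394)² / 394 = 0.0102
  clean-shank single-comb: (448 − 394)² / 394 = 7.4010
χ² = 0.3655 + 4.9137 + 0.0102 + 7.4010 = 12.6904 ≈ 12.690

12.690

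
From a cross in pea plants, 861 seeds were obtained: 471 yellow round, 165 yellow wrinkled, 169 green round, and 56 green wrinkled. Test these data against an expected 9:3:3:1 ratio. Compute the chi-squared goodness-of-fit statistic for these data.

Under the 9:3:3:1 hypothesis (Σ ratio = 16, N = 861):
  yellow round: 861 × 9/16 = 484.3125
  yellow wrinkled: 861 × 3/16 = 161.4375
  green round: 861 × 3/16 = 161.4375
  green wrinkled: 861 × 1/16 = 53.8125
χ² = Σ (O − E)² / E
  yellow round: (471 − 484.3125)² / 484.3125 = 0.3659
  yellow wrinkled: (165 − 161.4375)² / 161.4375 = 0.0786
  green round: (169 − 161.4375)² / 161.4375 = 0.3543
  green wrinkled: (56 − 53.8125)² / 53.8125 = 0.0889
χ² = 0.3659 + 0.0786 + 0.3543 + 0.0889 = 0.8877 ≈ 0.888

0.888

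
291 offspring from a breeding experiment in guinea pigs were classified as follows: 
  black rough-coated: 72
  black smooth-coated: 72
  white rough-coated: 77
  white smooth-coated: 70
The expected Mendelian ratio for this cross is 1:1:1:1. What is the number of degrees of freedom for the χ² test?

3

A goodness-of-fit test with 4 phenotype classes has df = 4 − 1 = 3.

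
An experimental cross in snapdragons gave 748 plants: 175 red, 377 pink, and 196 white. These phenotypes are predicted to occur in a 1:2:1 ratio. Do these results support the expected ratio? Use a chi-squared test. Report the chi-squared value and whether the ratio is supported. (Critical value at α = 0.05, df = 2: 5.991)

Under the 1:2:1 hypothesis (Σ ratio = 4, N = 748):
  red: 748 × 1/4 = 187
  pink: 748 × 2/4 = 374
  white: 748 × 1/4 = 187
χ² = Σ (O − E)² / E
  red: (175 − 187)² / 187 = 0.7701
  pink: (377 − 374)² / 374 = 0.0241
  white: (196 − 187)² / 187 = 0.4332
χ² = 0.7701 + 0.0241 + 0.4332 = 1.2274 ≈ 1.227
Degrees of freedom = 3 − 1 = 2; critical value at α = 0.05 is 5.991.
Since 1.227 < 5.991, we fail to reject the null hypothesis — the data are consistent with the 1:2:1 ratio.

1.227; consistent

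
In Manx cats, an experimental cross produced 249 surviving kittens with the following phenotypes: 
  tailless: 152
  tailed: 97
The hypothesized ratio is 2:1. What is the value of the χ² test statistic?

Total ratio parts = 3. Expected numbers out of 249:
  tailless: 249 × 2/3 = 166
  tailed: 249 × 1/3 = 83
χ² = Σ (O − E)² / E
  tailless: (152 − 166)² / 166 = 1.1807
  tailed: (97 − 83)² / 83 = 2.3614
χ² = 1.1807 + 2.3614 = 3.5421 ≈ 3.542

3.542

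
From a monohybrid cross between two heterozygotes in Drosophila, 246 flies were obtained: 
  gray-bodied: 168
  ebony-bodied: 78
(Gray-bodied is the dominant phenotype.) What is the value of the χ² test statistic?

5.902

For a monohybrid cross between heterozygotes with complete dominance, the expected phenotypic ratio is 3:1.
Total ratio parts = 4. Expected numbers out of 246:
  gray-bodied: 246 × 3/4 = 184.5
  ebony-bodied: 246 × 1/4 = 61.5
χ² = Σ (O − E)² / E
  gray-bodied: (168 − 184.5)² / 184.5 = 1.4756
  ebony-bodied: (78 − 61.5)² / 61.5 = 4.4268
χ² = 1.4756 + 4.4268 = 5.9024 ≈ 5.902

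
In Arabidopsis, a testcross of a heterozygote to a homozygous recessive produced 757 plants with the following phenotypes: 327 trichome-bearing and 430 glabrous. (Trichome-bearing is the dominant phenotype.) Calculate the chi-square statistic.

A testcross of a heterozygote (Aa × aa) gives a 1:1 phenotypic ratio.
Under the 1:1 hypothesis (Σ ratio = 2, N = 757):
  trichome-bearing: 757 × 1/2 = 378.5
  glabrous: 757 × 1/2 = 378.5
χ² = Σ (O − E)² / E
  trichome-bearing: (327 − 378.5)² / 378.5 = 7.0073
  glabrous: (430 − 378.5)² / 378.5 = 7.0073
χ² = 7.0073 + 7.0073 = 14.0146 ≈ 14.015

14.015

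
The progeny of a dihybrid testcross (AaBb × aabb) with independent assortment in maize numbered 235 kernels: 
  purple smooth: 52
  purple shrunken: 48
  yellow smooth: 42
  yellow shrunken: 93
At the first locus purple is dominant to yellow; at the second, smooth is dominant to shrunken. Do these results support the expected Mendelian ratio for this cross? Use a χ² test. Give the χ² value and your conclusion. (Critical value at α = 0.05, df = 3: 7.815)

27.485; not consistent

A dihybrid testcross with independent assortment gives a 1:1:1:1 ratio.
The 1:1:1:1 ratio has 4 parts, so with N = 235 the expected counts are:
  purple smooth: 235 × 1/4 = 58.75
  purple shrunken: 235 × 1/4 = 58.75
  yellow smooth: 235 × 1/4 = 58.75
  yellow shrunken: 235 × 1/4 = 58.75
χ² = Σ (O − E)² / E
  purple smooth: (52 − 58.75)² / 58.75 = 0.7755
  purple shrunken: (48 − 58.75)² / 58.75 = 1.9670
  yellow smooth: (42 − 58.75)² / 58.75 = 4.7755
  yellow shrunken: (93 − 58.75)² / 58.75 = 19.9670
χ² = 0.7755 + 1.9670 + 4.7755 + 19.9670 = 27.485
Degrees of freedom = 4 − 1 = 3; critical value at α = 0.05 is 7.815.
Since 27.485 > 7.815, we reject the null hypothesis — the data do not fit the 1:1:1:1 ratio.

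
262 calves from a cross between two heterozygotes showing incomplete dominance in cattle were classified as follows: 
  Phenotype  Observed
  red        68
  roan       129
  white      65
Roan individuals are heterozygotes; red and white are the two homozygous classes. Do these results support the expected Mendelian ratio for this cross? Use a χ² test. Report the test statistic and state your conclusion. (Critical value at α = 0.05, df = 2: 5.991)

0.130; consistent

With incomplete dominance, a heterozygote × heterozygote cross gives a 1:2:1 phenotypic ratio.
The 1:2:1 ratio has 4 parts, so with N = 262 the expected counts are:
  red: 262 × 1/4 = 65.5
  roan: 262 × 2/4 = 131
  white: 262 × 1/4 = 65.5
χ² = Σ (O − E)² / E
  red: (68 − 65.5)² / 65.5 = 0.0954
  roan: (129 − 131)² / 131 = 0.0305
  white: (65 − 65.5)² / 65.5 = 0.0038
χ² = 0.0954 + 0.0305 + 0.0038 = 0.1297 ≈ 0.130
Degrees of freedom = 3 − 1 = 2; critical value at α = 0.05 is 5.991.
Since 0.130 < 5.991, we fail to reject the null hypothesis — the data are consistent with the 1:2:1 ratio.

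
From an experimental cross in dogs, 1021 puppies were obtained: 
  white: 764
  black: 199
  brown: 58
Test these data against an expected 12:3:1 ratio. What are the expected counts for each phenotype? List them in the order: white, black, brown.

765.75, 191.4375, 63.8125

Expected counts for N = 1021 under a 12:3:1 ratio (total parts = 16):
  white: 1021 × 12/16 = 765.75
  black: 1021 × 3/16 = 191.4375
  brown: 1021 × 1/16 = 63.8125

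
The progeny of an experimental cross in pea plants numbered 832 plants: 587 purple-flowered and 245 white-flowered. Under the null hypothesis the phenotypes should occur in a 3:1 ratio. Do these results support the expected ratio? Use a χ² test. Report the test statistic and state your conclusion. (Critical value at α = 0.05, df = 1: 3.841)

8.776; not consistent

Expected counts for N = 832 under a 3:1 ratio (total parts = 4):
  purple-flowered: 832 × 3/4 = 624
  white-flowered: 832 × 1/4 = 208
χ² = Σ (O − E)² / E
  purple-flowered: (587 − 624)² / 624 = 2.1939
  white-flowered: (245 − 208)² / 208 = 6.5817
χ² = 2.1939 + 6.5817 = 8.7756 ≈ 8.776
Degrees of freedom = 2 − 1 = 1; critical value at α = 0.05 is 3.841.
Since 8.776 > 3.841, we reject the null hypothesis — the data do not fit the 3:1 ratio.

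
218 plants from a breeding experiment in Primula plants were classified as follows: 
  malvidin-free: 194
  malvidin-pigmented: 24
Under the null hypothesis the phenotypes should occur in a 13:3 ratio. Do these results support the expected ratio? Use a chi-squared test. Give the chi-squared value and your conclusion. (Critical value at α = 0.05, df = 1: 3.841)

The 13:3 ratio has 16 parts, so with N = 218 the expected counts are:
  malvidin-free: 218 × 13/16 = 177.125
  malvidin-pigmented: 218 × 3/16 = 40.875
χ² = Σ (O − E)² / E
  malvidin-free: (194 − 177.125)² / 177.125 = 1.6077
  malvidin-pigmented: (24 − 40.875)² / 40.875 = 6.9667
χ² = 1.6077 + 6.9667 = 8.5744 ≈ 8.574
Degrees of freedom = 2 − 1 = 1; critical value at α = 0.05 is 3.841.
Since 8.574 > 3.841, we reject the null hypothesis — the data do not fit the 13:3 ratio.

8.574; not consistent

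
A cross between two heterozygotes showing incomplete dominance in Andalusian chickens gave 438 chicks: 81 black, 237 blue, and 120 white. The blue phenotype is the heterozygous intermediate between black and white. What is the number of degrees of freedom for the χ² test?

2

With incomplete dominance, a heterozygote × heterozygote cross gives a 1:2:1 phenotypic ratio.
A goodness-of-fit test with 3 phenotype classes has df = 3 − 1 = 2.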